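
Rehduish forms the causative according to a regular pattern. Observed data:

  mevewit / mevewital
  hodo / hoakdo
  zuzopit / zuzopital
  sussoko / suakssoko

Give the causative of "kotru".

"kotru" ends in a vowel. The stems ending in a vowel (sussoko → suakssoko, hodo → hoakdo) insert -ak- after the first vowel.
The other pattern: stems ending in a consonant add -al.
So kotru → koaktru.

koaktru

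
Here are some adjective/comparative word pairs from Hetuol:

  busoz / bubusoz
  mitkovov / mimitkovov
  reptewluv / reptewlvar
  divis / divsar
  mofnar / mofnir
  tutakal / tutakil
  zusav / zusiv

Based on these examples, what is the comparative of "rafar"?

mitkovov and reptewluv both end in -v yet inflect differently (mimitkovov, reptewlvar), so the final letter is not what conditions the rule; the last vowel is.
"rafar" has last vowel 'a'. The stems whose last vowel is 'a' (mofnar → mofnir, tutakal → tutakil, zusav → zusiv) change the last vowel to 'i'.
So rafar → rafir.

rafir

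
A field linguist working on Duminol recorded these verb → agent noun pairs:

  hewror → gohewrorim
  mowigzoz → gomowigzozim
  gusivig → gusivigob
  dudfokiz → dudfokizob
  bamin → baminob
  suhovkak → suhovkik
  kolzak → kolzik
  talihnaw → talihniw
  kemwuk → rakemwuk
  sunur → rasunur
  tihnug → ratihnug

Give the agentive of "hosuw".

"hosuw" has last vowel 'u'. The stems whose last vowel is 'u' (kemwuk → rakemwuk, sunur → rasunur, tihnug → ratihnug) add the prefix ra-.
The other patterns: stems whose last vowel is 'o' add go- … -im around the stem; stems whose last vowel is 'i' add -ob; stems whose last vowel is 'a' change the last vowel to 'i'.
So hosuw → rahosuw.

rahosuw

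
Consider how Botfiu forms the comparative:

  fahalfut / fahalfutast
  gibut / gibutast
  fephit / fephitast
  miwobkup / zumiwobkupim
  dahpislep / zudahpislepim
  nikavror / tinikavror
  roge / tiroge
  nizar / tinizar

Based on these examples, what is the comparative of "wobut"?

fahalfut and miwobkup both have last vowel 'u' yet inflect differently (fahalfutast, zumiwobkupim), so the last vowel is not what conditions the rule; the final letter is.
"wobut" ends in -t. The stems ending in -t (fahalfut → fahalfutast, gibut → gibutast, fephit → fephitast) add -ast.
So wobut → wobutast.

wobutast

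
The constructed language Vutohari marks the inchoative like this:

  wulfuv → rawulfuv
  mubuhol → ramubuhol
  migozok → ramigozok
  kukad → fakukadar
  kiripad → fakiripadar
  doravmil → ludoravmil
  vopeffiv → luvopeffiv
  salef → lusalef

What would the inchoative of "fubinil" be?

lufubinil

"fubinil" has last vowel 'i'. The stems whose last vowel is 'i' (doravmil → ludoravmil, vopeffiv → luvopeffiv) add the prefix lu-.
The other patterns: stems whose last vowel is 'o' or 'u' add the prefix ra-; stems whose last vowel is 'a' add fa- … -ar around the stem.
So fubinil → lufubinil.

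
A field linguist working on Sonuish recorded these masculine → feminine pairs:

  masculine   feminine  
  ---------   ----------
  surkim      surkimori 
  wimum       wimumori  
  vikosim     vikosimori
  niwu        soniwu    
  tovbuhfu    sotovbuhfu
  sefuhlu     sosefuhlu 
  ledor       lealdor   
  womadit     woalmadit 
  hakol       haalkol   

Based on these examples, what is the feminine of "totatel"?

wimum and niwu both have last vowel 'u' yet inflect differently (wimumori, soniwu), so the last vowel is not what conditions the rule; the final letter is.
"totatel" ends in -l. The one such stem in the data (hakol → haalkol) inserts -al- after the first vowel (as do ledor, womadit), so the same rule applies.
So totatel → toaltatel.

toaltatel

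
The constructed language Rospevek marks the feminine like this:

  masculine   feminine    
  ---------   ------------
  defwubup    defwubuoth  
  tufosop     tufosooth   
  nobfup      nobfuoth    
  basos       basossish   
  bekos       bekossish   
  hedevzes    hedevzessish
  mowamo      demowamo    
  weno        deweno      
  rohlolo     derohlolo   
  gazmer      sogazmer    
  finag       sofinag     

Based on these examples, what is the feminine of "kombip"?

tufosop and basos both have last vowel 'o' yet inflect differently (tufosooth, basossish), so the last vowel is not what conditions the rule; the final letter is.
"kombip" ends in -p. The stems ending in -p (defwubup → defwubuoth, tufosop → tufosooth, nobfup → nobfuoth) drop the final letter and add -oth.
The other patterns: stems ending in -s double the final consonant and add -ish; stems ending in -o add the prefix de-; stems ending in -g or -r add the prefix so-.
So kombip → kombioth.

kombioth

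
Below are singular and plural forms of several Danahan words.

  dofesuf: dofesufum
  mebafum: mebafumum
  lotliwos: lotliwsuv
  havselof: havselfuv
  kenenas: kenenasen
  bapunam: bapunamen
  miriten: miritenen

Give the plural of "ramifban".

"ramifban" has last vowel 'a'. The stems whose last vowel is 'a' (kenenas → kenenasen, bapunam → bapunamen) add -en.
So ramifban → ramifbanen.

ramifbanen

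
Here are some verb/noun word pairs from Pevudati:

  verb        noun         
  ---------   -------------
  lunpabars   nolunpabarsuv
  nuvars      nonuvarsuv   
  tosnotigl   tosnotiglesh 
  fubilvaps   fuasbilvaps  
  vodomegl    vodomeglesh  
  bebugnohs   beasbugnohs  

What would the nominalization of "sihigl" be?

sihiglesh

lunpabars and bebugnohs both end in -s yet inflect differently (nolunpabarsuv, beasbugnohs), so the final letter is not what conditions the rule; the second-to-last letter is.
"sihigl" has second-to-last letter 'g'. The stems whose second-to-last letter is 'g' (vodomegl → vodomeglesh, tosnotigl → tosnotiglesh) add -esh.
So sihigl → sihiglesh.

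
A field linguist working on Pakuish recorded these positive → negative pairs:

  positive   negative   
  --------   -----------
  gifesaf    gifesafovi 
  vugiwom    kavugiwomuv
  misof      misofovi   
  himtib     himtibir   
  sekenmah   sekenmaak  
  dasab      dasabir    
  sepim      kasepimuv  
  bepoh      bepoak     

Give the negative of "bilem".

sepim and himtib both have last vowel 'i' yet inflect differently (kasepimuv, himtibir), so the last vowel is not what conditions the rule; the final letter is.
"bilem" ends in -m. The stems ending in -m (vugiwom → kavugiwomuv, sepim → kasepimuv) add ka- … -uv around the stem.
So bilem → kabilemuv.

kabilemuv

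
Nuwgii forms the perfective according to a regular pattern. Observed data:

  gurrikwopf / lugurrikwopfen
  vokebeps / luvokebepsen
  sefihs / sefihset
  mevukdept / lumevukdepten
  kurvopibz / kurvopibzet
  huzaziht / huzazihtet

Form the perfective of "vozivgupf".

vokebeps and sefihs both end in -s yet inflect differently (luvokebepsen, sefihset), so the final letter is not what conditions the rule; the second-to-last letter is.
"vozivgupf" has second-to-last letter 'p'. The stems whose second-to-last letter is 'p' (mevukdept → lumevukdepten, gurrikwopf → lugurrikwopfen, vokebeps → luvokebepsen) add lu- … -en around the stem.
The other pattern: stems whose second-to-last letter is 'b' or 'h' add -et.
So vozivgupf → luvozivgupfen.

luvozivgupfen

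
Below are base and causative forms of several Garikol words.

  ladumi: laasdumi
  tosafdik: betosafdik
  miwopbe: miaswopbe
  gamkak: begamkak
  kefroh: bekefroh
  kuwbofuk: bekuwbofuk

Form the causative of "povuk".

bepovuk

tosafdik and ladumi both have last vowel 'i' yet inflect differently (betosafdik, laasdumi), so the last vowel is not what conditions the rule; whether the stem ends in a vowel or a consonant is.
"povuk" ends in a consonant. The stems ending in a consonant (gamkak → begamkak, tosafdik → betosafdik, kefroh → bekefroh) add the prefix be-.
The other pattern: stems ending in a vowel insert -as- after the first vowel.
So povuk → bepovuk.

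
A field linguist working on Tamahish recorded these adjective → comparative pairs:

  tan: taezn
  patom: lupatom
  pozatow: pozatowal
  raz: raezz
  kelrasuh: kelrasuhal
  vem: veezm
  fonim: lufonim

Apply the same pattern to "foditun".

foditunal

vem and patom both end in -m yet inflect differently (veezm, lupatom), so the final letter is not what conditions the rule; the number of vowels is.
"foditun" has 3 vowels. The stems with 3 vowels (pozatow → pozatowal, kelrasuh → kelrasuhal) add -al.
So foditun → foditunal.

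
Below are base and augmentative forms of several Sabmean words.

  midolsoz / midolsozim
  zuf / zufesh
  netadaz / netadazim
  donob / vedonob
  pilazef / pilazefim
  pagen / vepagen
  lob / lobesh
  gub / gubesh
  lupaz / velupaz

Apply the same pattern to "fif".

gub and donob both end in -b yet inflect differently (gubesh, vedonob), so the final letter is not what conditions the rule; the number of vowels is.
"fif" has 1 vowel. The stems with 1 vowel (gub → gubesh, lob → lobesh, zuf → zufesh) add -esh.
The other patterns: stems with 2 vowels add the prefix ve-; stems with 3 vowels add -im.
So fif → fifesh.

fifesh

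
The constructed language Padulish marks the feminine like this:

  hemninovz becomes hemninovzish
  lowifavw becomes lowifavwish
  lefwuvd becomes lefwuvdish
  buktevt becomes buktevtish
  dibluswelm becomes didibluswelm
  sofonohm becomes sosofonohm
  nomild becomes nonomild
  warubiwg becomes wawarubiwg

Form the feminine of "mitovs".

lefwuvd and nomild both end in -d yet inflect differently (lefwuvdish, nonomild), so the final letter is not what conditions the rule; the second-to-last letter is.
"mitovs" has second-to-last letter 'v'. The stems whose second-to-last letter is 'v' (hemninovz → hemninovzish, lowifavw → lowifavwish, lefwuvd → lefwuvdish) add -ish.
The other pattern: stems whose second-to-last letter is 'h', 'l' or 'w' repeat the first consonant+vowel as a prefix.
So mitovs → mitovsish.

mitovsish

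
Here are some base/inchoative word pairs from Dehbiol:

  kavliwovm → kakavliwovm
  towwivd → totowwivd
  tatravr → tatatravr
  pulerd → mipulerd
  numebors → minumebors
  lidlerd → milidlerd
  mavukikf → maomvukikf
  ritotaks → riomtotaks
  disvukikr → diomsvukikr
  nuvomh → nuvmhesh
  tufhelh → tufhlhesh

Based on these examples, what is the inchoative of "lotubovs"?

towwivd and pulerd both end in -d yet inflect differently (totowwivd, mipulerd), so the final letter is not what conditions the rule; the second-to-last letter is.
"lotubovs" has second-to-last letter 'v'. The stems whose second-to-last letter is 'v' (kavliwovm → kakavliwovm, towwivd → totowwivd, tatravr → tatatravr) repeat the first consonant+vowel as a prefix.
The other patterns: stems whose second-to-last letter is 'r' add the prefix mi-; stems whose second-to-last letter is 'k' insert -om- after the first vowel; stems whose second-to-last letter is 'l' or 'm' delete the last vowel and add -esh.
So lotubovs → lolotubovs.

lolotubovs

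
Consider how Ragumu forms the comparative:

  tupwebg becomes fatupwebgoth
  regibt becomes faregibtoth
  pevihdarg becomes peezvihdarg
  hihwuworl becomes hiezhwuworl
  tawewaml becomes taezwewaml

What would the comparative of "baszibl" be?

"baszibl" has second-to-last letter 'b'. The stems whose second-to-last letter is 'b' (tupwebg → fatupwebgoth, regibt → faregibtoth) add fa- … -oth around the stem.
So baszibl → fabaszibloth.

fabaszibloth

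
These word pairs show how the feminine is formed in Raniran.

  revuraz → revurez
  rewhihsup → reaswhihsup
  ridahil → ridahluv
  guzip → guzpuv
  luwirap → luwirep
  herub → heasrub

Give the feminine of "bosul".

"bosul" has last vowel 'u'. The stems whose last vowel is 'u' (rewhihsup → reaswhihsup, herub → heasrub) insert -as- after the first vowel.
So bosul → boassul.

boassul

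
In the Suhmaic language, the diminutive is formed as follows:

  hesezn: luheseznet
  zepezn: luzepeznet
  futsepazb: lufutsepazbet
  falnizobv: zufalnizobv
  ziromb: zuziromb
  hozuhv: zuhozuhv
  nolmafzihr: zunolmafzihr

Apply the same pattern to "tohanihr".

futsepazb and ziromb both end in -b yet inflect differently (lufutsepazbet, zuziromb), so the final letter is not what conditions the rule; the second-to-last letter is.
"tohanihr" has second-to-last letter 'h'. The stems whose second-to-last letter is 'h' (hozuhv → zuhozuhv, nolmafzihr → zunolmafzihr) add the prefix zu-.
The other pattern: stems whose second-to-last letter is 'z' add lu- … -et around the stem.
So tohanihr → zutohanihr.

zutohanihr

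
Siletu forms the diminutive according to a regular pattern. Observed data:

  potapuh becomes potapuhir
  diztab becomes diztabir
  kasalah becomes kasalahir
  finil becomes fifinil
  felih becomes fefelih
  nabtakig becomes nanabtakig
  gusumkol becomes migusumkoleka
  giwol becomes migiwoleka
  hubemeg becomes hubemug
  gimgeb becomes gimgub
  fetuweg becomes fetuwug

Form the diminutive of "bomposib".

bobomposib

potapuh and felih both end in -h yet inflect differently (potapuhir, fefelih), so the final letter is not what conditions the rule; the last vowel is.
"bomposib" has last vowel 'i'. The stems whose last vowel is 'i' (finil → fifinil, felih → fefelih, nabtakig → nanabtakig) repeat the first consonant+vowel as a prefix.
So bomposib → bobomposib.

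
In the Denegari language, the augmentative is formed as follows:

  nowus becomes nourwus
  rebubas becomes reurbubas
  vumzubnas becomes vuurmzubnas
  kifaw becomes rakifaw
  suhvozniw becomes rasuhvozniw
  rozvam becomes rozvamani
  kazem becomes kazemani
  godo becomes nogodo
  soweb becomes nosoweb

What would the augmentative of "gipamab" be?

nogipamab

rebubas and kifaw both have last vowel 'a' yet inflect differently (reurbubas, rakifaw), so the last vowel is not what conditions the rule; the final letter is.
"gipamab" ends in -b. The one such stem in the data (soweb → nosoweb) adds the prefix no-, so the same rule applies.
So gipamab → nogipamab.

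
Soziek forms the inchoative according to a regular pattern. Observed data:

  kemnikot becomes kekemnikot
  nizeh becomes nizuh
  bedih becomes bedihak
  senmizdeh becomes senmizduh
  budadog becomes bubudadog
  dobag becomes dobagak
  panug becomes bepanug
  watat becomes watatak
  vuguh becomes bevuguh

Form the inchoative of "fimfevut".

befimfevut

budadog and panug both end in -g yet inflect differently (bubudadog, bepanug), so the final letter is not what conditions the rule; the last vowel is.
"fimfevut" has last vowel 'u'. The stems whose last vowel is 'u' (panug → bepanug, vuguh → bevuguh) add the prefix be-.
So fimfevut → befimfevut.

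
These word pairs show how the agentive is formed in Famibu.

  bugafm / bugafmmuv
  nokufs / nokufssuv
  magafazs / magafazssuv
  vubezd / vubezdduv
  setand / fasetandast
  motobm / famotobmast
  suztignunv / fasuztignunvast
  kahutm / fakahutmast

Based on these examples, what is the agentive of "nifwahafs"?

nifwahafssuv

vubezd and setand both end in -d yet inflect differently (vubezdduv, fasetandast), so the final letter is not what conditions the rule; the second-to-last letter is.
"nifwahafs" has second-to-last letter 'f'. The stems whose second-to-last letter is 'f' (bugafm → bugafmmuv, nokufs → nokufssuv) double the final consonant and add -uv.
The other pattern: stems whose second-to-last letter is 'b', 'n' or 't' add fa- … -ast around the stem.
So nifwahafs → nifwahafssuv.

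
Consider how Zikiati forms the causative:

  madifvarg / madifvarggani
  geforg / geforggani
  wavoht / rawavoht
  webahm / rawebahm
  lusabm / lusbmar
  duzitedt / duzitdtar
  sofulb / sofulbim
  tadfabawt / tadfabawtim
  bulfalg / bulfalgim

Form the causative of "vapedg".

vapdgar

webahm and lusabm both end in -m yet inflect differently (rawebahm, lusbmar), so the final letter is not what conditions the rule; the second-to-last letter is.
"vapedg" has second-to-last letter 'd'. The one such stem in the data (duzitedt → duzitdtar) deletes the last vowel and adds -ar (as does lusabm), so the same rule applies.
So vapedg → vapdgar.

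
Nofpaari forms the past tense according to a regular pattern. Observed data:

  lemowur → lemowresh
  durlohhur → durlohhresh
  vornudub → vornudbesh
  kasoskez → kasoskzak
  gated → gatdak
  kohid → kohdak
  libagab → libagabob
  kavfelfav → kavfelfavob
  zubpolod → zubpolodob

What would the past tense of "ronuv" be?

vornudub and libagab both end in -b yet inflect differently (vornudbesh, libagabob), so the final letter is not what conditions the rule; the last vowel is.
"ronuv" has last vowel 'u'. The stems whose last vowel is 'u' (lemowur → lemowresh, durlohhur → durlohhresh, vornudub → vornudbesh) delete the last vowel and add -esh.
The other patterns: stems whose last vowel is 'e' or 'i' delete the last vowel and add -ak; stems whose last vowel is 'a' or 'o' add -ob.
So ronuv → ronvesh.

ronvesh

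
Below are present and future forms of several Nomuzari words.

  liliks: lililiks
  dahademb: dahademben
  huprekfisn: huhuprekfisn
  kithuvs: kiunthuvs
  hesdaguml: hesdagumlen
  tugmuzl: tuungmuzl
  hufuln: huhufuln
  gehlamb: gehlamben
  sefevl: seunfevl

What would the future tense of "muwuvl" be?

tugmuzl and hesdaguml both end in -l yet inflect differently (tuungmuzl, hesdagumlen), so the final letter is not what conditions the rule; the second-to-last letter is.
"muwuvl" has second-to-last letter 'v'. The stems whose second-to-last letter is 'v' (kithuvs → kiunthuvs, sefevl → seunfevl) insert -un- after the first vowel.
The other patterns: stems whose second-to-last letter is 'm' add -en; stems whose second-to-last letter is 'k', 'l' or 's' repeat the first consonant+vowel as a prefix.
So muwuvl → muunwuvl.

muunwuvl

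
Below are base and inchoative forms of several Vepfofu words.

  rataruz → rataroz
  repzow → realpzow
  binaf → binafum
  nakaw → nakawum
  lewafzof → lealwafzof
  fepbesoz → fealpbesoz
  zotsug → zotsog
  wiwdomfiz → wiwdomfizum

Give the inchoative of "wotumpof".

"wotumpof" has last vowel 'o'. The stems whose last vowel is 'o' (fepbesoz → fealpbesoz, lewafzof → lealwafzof, repzow → realpzow) insert -al- after the first vowel.
The other patterns: stems whose last vowel is 'u' change the last vowel to 'o'; stems whose last vowel is 'a' or 'i' add -um.
So wotumpof → woaltumpof.

woaltumpof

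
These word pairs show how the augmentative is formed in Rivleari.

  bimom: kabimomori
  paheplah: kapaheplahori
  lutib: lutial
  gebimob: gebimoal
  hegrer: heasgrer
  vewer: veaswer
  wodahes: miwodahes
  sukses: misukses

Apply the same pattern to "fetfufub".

fetfufual

"fetfufub" ends in -b. The stems ending in -b (lutib → lutial, gebimob → gebimoal) drop the final letter and add -al.
The other patterns: stems ending in -h or -m add ka- … -ori around the stem; stems ending in -r insert -as- after the first vowel; stems ending in -s add the prefix mi-.
So fetfufub → fetfufual.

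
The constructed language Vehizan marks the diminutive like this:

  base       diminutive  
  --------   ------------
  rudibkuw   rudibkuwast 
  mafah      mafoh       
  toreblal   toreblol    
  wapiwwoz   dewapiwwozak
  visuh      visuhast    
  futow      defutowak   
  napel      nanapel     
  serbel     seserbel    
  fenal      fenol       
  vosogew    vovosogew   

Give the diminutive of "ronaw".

ronow

"ronaw" has last vowel 'a'. The stems whose last vowel is 'a' (toreblal → toreblol, mafah → mafoh, fenal → fenol) change the last vowel to 'o'.
So ronaw → ronow.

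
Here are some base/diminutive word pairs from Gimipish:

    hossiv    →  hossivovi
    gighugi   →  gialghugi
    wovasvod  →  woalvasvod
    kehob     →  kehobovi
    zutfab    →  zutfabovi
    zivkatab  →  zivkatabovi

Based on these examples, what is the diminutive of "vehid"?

"vehid" ends in -d. The one such stem in the data (wovasvod → woalvasvod) inserts -al- after the first vowel (as does gighugi), so the same rule applies.
The other pattern: stems ending in -b or -v add -ovi.
So vehid → vealhid.

vealhid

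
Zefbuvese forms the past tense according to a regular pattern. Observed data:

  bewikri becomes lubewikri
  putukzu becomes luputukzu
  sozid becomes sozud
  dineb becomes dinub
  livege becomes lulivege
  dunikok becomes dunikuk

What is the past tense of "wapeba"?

sozid and bewikri both have last vowel 'i' yet inflect differently (sozud, lubewikri), so the last vowel is not what conditions the rule; whether the stem ends in a vowel or a consonant is.
"wapeba" ends in a vowel. The stems ending in a vowel (bewikri → lubewikri, livege → lulivege, putukzu → luputukzu) add the prefix lu-.
The other pattern: stems ending in a consonant change the last vowel to 'u'.
So wapeba → luwapeba.

luwapeba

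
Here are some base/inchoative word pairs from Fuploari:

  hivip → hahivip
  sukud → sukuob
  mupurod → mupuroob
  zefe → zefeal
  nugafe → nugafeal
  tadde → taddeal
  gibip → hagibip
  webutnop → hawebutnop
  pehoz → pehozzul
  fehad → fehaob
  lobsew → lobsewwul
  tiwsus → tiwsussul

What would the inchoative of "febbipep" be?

hafebbipep

mupurod and webutnop both have last vowel 'o' yet inflect differently (mupuroob, hawebutnop), so the last vowel is not what conditions the rule; the final letter is.
"febbipep" ends in -p. The stems ending in -p (hivip → hahivip, webutnop → hawebutnop, gibip → hagibip) add the prefix ha-.
So febbipep → hafebbipep.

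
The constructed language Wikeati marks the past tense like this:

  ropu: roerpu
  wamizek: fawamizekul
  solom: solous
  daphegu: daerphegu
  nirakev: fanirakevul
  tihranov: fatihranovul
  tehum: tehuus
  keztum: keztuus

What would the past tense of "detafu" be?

"detafu" ends in -u. The stems ending in -u (ropu → roerpu, daphegu → daerphegu) insert -er- after the first vowel.
So detafu → deertafu.

deertafu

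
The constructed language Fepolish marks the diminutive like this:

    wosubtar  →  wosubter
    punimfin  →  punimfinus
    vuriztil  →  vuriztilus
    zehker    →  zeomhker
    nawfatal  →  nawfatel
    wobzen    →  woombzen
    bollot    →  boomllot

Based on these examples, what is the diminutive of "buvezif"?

vuriztil and nawfatal both end in -l yet inflect differently (vuriztilus, nawfatel), so the final letter is not what conditions the rule; the last vowel is.
"buvezif" has last vowel 'i'. The stems whose last vowel is 'i' (vuriztil → vuriztilus, punimfin → punimfinus) add -us.
The other patterns: stems whose last vowel is 'a' change the last vowel to 'e'; stems whose last vowel is 'e' or 'o' insert -om- after the first vowel.
So buvezif → buvezifus.

buvezifus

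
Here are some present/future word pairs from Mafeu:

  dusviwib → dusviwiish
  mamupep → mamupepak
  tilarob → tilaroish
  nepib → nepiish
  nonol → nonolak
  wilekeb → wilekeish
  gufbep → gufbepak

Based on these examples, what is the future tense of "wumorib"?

tilarob and nonol both have last vowel 'o' yet inflect differently (tilaroish, nonolak), so the last vowel is not what conditions the rule; the final letter is.
"wumorib" ends in -b. The stems ending in -b (tilarob → tilaroish, dusviwib → dusviwiish, nepib → nepiish) drop the final letter and add -ish.
So wumorib → wumoriish.

wumoriish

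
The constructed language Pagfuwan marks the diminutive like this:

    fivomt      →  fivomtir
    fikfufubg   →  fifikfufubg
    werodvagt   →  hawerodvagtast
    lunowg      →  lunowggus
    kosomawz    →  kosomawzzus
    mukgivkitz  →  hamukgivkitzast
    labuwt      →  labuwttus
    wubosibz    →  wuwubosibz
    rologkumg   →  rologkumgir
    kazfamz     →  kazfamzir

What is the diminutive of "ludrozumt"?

ludrozumtir

"ludrozumt" has second-to-last letter 'm'. The stems whose second-to-last letter is 'm' (fivomt → fivomtir, kazfamz → kazfamzir, rologkumg → rologkumgir) add -ir.
The other patterns: stems whose second-to-last letter is 'w' double the final consonant and add -us; stems whose second-to-last letter is 'b' repeat the first consonant+vowel as a prefix; stems whose second-to-last letter is 'g' or 't' add ha- … -ast around the stem.
So ludrozumt → ludrozumtir.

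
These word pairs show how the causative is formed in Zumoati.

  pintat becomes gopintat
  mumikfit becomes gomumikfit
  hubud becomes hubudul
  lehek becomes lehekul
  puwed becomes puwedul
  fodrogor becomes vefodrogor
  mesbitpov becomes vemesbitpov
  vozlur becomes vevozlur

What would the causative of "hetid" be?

"hetid" ends in -d. The stems ending in -d (hubud → hubudul, puwed → puwedul) add -ul.
So hetid → hetidul.

hetidul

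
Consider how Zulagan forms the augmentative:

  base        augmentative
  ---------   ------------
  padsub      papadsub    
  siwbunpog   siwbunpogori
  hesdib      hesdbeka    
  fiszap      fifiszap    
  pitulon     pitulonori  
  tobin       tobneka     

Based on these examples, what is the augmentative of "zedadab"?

zezedadab

tobin and pitulon both end in -n yet inflect differently (tobneka, pitulonori), so the final letter is not what conditions the rule; the last vowel is.
"zedadab" has last vowel 'a'. The one such stem in the data (fiszap → fifiszap) repeats the first consonant+vowel as a prefix (as does padsub), so the same rule applies.
The other patterns: stems whose last vowel is 'i' delete the last vowel and add -eka; stems whose last vowel is 'o' add -ori.
So zedadab → zezedadab.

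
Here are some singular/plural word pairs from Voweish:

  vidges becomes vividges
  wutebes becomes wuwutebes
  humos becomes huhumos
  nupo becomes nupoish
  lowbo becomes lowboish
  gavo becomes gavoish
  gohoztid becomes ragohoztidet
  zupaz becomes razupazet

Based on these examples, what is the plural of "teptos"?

humos and nupo both have last vowel 'o' yet inflect differently (huhumos, nupoish), so the last vowel is not what conditions the rule; the final letter is.
"teptos" ends in -s. The stems ending in -s (vidges → vividges, wutebes → wuwutebes, humos → huhumos) repeat the first consonant+vowel as a prefix.
So teptos → teteptos.

teteptos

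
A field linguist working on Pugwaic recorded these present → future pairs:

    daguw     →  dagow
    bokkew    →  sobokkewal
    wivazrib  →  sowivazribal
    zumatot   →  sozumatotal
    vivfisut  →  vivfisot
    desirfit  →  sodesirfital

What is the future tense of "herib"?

soheribal

vivfisut and zumatot both end in -t yet inflect differently (vivfisot, sozumatotal), so the final letter is not what conditions the rule; the last vowel is.
"herib" has last vowel 'i'. The stems whose last vowel is 'i' (wivazrib → sowivazribal, desirfit → sodesirfital) add so- … -al around the stem.
So herib → soheribal.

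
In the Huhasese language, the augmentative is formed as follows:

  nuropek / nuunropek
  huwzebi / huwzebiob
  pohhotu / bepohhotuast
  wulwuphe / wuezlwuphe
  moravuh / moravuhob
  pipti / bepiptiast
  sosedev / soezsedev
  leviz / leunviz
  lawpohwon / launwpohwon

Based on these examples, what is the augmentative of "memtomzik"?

memtomzikob

pipti and huwzebi both end in -i yet inflect differently (bepiptiast, huwzebiob), so the final letter is not what conditions the rule; the first letter is.
"memtomzik" begins with m-. The one such stem in the data (moravuh → moravuhob) adds -ob, so the same rule applies.
The other patterns: stems beginning with s- or w- insert -ez- after the first vowel; stems beginning with l- or n- insert -un- after the first vowel; stems beginning with p- add be- … -ast around the stem.
So memtomzik → memtomzikob.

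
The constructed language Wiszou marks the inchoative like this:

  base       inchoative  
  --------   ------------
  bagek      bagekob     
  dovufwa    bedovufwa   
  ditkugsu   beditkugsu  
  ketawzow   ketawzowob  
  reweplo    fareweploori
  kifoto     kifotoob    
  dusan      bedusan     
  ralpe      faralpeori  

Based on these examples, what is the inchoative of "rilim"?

reweplo and kifoto both end in -o yet inflect differently (fareweploori, kifotoob), so the final letter is not what conditions the rule; the first letter is.
"rilim" begins with r-. The stems beginning with r- (reweplo → fareweploori, ralpe → faralpeori) add fa- … -ori around the stem.
The other patterns: stems beginning with d- add the prefix be-; stems beginning with b- or k- add -ob.
So rilim → farilimori.

farilimori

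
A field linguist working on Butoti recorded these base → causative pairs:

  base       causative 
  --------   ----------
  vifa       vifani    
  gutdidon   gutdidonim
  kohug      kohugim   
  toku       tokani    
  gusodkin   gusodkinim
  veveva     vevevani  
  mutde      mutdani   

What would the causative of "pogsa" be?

pogsani

kohug and toku both have last vowel 'u' yet inflect differently (kohugim, tokani), so the last vowel is not what conditions the rule; whether the stem ends in a vowel or a consonant is.
"pogsa" ends in a vowel. The stems ending in a vowel (veveva → vevevani, mutde → mutdani, toku → tokani) drop the final letter and add -ani.
So pogsa → pogsani.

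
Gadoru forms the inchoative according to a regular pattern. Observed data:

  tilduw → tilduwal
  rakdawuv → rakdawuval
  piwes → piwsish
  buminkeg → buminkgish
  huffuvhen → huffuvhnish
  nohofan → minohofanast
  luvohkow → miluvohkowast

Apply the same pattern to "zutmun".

"zutmun" has last vowel 'u'. The stems whose last vowel is 'u' (tilduw → tilduwal, rakdawuv → rakdawuval) add -al.
The other patterns: stems whose last vowel is 'e' delete the last vowel and add -ish; stems whose last vowel is 'a' or 'o' add mi- … -ast around the stem.
So zutmun → zutmunal.

zutmunal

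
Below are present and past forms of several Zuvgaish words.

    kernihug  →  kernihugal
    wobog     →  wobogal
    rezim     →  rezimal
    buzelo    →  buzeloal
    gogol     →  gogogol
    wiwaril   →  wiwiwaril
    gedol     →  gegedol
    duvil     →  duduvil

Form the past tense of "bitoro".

bitoroal

wiwaril and rezim both have last vowel 'i' yet inflect differently (wiwiwaril, rezimal), so the last vowel is not what conditions the rule; the final letter is.
"bitoro" ends in -o. The one such stem in the data (buzelo → buzeloal) adds -al, so the same rule applies.
So bitoro → bitoroal.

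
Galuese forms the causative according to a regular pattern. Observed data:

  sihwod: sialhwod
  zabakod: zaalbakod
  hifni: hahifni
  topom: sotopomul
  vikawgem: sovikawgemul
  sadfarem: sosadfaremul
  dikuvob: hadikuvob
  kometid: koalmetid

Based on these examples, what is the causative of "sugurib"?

zabakod and topom both have last vowel 'o' yet inflect differently (zaalbakod, sotopomul), so the last vowel is not what conditions the rule; the final letter is.
"sugurib" ends in -b. The one such stem in the data (dikuvob → hadikuvob) adds the prefix ha-, so the same rule applies.
So sugurib → hasugurib.

hasugurib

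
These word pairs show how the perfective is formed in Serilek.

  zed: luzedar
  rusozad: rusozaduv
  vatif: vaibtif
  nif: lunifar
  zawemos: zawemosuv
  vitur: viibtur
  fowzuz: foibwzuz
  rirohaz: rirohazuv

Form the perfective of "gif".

"gif" has 1 vowel. The stems with 1 vowel (nif → lunifar, zed → luzedar) add lu- … -ar around the stem.
The other patterns: stems with 2 vowels insert -ib- after the first vowel; stems with 3 vowels add -uv.
So gif → lugifar.

lugifar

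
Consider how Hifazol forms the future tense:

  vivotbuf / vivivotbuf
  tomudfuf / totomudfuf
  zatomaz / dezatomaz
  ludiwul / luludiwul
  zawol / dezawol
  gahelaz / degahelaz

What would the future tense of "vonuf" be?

vovonuf

ludiwul and zawol both end in -l yet inflect differently (luludiwul, dezawol), so the final letter is not what conditions the rule; the last vowel is.
"vonuf" has last vowel 'u'. The stems whose last vowel is 'u' (tomudfuf → totomudfuf, vivotbuf → vivivotbuf, ludiwul → luludiwul) repeat the first consonant+vowel as a prefix.
So vonuf → vovonuf.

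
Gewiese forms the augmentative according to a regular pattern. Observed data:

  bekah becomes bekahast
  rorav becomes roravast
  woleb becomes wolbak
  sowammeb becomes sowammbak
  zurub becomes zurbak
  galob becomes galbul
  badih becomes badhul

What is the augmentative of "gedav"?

gedavast

woleb and galob both end in -b yet inflect differently (wolbak, galbul), so the final letter is not what conditions the rule; the last vowel is.
"gedav" has last vowel 'a'. The stems whose last vowel is 'a' (bekah → bekahast, rorav → roravast) add -ast.
The other patterns: stems whose last vowel is 'e' or 'u' delete the last vowel and add -ak; stems whose last vowel is 'i' or 'o' delete the last vowel and add -ul.
So gedav → gedavast.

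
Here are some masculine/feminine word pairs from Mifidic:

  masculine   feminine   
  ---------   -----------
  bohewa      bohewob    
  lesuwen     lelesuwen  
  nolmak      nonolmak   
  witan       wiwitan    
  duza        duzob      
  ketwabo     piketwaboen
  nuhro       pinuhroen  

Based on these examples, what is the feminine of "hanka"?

"hanka" ends in -a. The stems ending in -a (duza → duzob, bohewa → bohewob) drop the final letter and add -ob.
So hanka → hankob.

hankob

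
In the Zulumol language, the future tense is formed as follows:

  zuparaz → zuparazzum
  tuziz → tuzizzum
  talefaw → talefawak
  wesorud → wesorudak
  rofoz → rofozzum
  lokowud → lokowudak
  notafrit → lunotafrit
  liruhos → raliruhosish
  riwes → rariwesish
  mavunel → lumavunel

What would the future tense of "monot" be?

talefaw and zuparaz both have last vowel 'a' yet inflect differently (talefawak, zuparazzum), so the last vowel is not what conditions the rule; the final letter is.
"monot" ends in -t. The one such stem in the data (notafrit → lunotafrit) adds the prefix lu-, so the same rule applies.
The other patterns: stems ending in -s add ra- … -ish around the stem; stems ending in -d or -w add -ak; stems ending in -z double the final consonant and add -um.
So monot → lumonot.

lumonot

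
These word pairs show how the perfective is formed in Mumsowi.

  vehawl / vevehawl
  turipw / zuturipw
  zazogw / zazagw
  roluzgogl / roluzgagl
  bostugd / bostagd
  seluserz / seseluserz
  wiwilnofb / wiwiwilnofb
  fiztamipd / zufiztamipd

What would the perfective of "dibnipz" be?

zudibnipz

turipw and zazogw both end in -w yet inflect differently (zuturipw, zazagw), so the final letter is not what conditions the rule; the second-to-last letter is.
"dibnipz" has second-to-last letter 'p'. The stems whose second-to-last letter is 'p' (turipw → zuturipw, fiztamipd → zufiztamipd) add the prefix zu-.
The other patterns: stems whose second-to-last letter is 'g' change the last vowel to 'a'; stems whose second-to-last letter is 'f', 'r' or 'w' repeat the first consonant+vowel as a prefix.
So dibnipz → zudibnipz.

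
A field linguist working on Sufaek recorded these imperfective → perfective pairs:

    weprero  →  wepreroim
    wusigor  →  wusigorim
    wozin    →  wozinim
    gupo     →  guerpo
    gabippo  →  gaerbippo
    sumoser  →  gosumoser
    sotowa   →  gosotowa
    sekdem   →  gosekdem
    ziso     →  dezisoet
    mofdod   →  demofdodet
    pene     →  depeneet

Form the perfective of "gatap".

gaertap

"gatap" begins with g-. The stems beginning with g- (gupo → guerpo, gabippo → gaerbippo) insert -er- after the first vowel.
The other patterns: stems beginning with w- add -im; stems beginning with s- add the prefix go-; stems beginning with m-, p- or z- add de- … -et around the stem.
So gatap → gaertap.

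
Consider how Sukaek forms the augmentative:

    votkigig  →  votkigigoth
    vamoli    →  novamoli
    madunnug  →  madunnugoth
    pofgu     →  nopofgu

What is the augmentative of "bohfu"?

votkigig and vamoli both have last vowel 'i' yet inflect differently (votkigigoth, novamoli), so the last vowel is not what conditions the rule; whether the stem ends in a vowel or a consonant is.
"bohfu" ends in a vowel. The stems ending in a vowel (vamoli → novamoli, pofgu → nopofgu) add the prefix no-.
So bohfu → nobohfu.

nobohfu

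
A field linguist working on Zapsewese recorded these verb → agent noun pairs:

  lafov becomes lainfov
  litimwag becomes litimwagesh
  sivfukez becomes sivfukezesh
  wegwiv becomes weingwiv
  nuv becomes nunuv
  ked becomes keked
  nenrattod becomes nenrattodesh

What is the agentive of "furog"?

"furog" has 2 vowels. The stems with 2 vowels (lafov → lainfov, wegwiv → weingwiv) insert -in- after the first vowel.
So furog → fuinrog.

fuinrog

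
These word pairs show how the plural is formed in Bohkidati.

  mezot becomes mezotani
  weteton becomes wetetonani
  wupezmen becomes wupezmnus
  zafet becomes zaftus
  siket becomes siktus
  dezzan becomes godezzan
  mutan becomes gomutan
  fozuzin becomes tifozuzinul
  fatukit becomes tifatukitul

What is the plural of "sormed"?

sormdus

weteton and wupezmen both end in -n yet inflect differently (wetetonani, wupezmnus), so the final letter is not what conditions the rule; the last vowel is.
"sormed" has last vowel 'e'. The stems whose last vowel is 'e' (wupezmen → wupezmnus, zafet → zaftus, siket → siktus) delete the last vowel and add -us.
The other patterns: stems whose last vowel is 'o' add -ani; stems whose last vowel is 'a' add the prefix go-; stems whose last vowel is 'i' add ti- … -ul around the stem.
So sormed → sormdus.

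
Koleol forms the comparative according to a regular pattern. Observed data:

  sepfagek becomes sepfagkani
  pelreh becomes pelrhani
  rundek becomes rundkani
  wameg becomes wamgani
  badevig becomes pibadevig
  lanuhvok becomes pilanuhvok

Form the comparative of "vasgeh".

wameg and badevig both end in -g yet inflect differently (wamgani, pibadevig), so the final letter is not what conditions the rule; the last vowel is.
"vasgeh" has last vowel 'e'. The stems whose last vowel is 'e' (sepfagek → sepfagkani, pelreh → pelrhani, rundek → rundkani) delete the last vowel and add -ani.
The other pattern: stems whose last vowel is 'i' or 'o' add the prefix pi-.
So vasgeh → vasghani.

vasghani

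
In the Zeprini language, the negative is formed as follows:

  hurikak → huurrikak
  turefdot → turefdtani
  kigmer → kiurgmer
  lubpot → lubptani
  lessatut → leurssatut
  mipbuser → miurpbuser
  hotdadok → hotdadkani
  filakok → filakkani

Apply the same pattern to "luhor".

luhrani

filakok and hurikak both end in -k yet inflect differently (filakkani, huurrikak), so the final letter is not what conditions the rule; the last vowel is.
"luhor" has last vowel 'o'. The stems whose last vowel is 'o' (lubpot → lubptani, turefdot → turefdtani, filakok → filakkani) delete the last vowel and add -ani.
The other pattern: stems whose last vowel is 'a', 'e' or 'u' insert -ur- after the first vowel.
So luhor → luhrani.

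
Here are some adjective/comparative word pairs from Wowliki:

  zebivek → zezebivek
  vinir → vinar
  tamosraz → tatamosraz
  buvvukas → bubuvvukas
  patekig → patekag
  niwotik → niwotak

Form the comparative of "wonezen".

wowonezen

niwotik and zebivek both end in -k yet inflect differently (niwotak, zezebivek), so the final letter is not what conditions the rule; the last vowel is.
"wonezen" has last vowel 'e'. The one such stem in the data (zebivek → zezebivek) repeats the first consonant+vowel as a prefix (as do buvvukas, tamosraz), so the same rule applies.
The other pattern: stems whose last vowel is 'i' change the last vowel to 'a'.
So wonezen → wowonezen.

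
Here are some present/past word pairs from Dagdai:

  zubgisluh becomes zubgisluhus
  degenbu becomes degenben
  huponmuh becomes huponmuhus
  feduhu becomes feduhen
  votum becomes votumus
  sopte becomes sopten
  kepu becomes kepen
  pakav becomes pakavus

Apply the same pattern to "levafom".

levafomus

votum and feduhu both have last vowel 'u' yet inflect differently (votumus, feduhen), so the last vowel is not what conditions the rule; whether the stem ends in a vowel or a consonant is.
"levafom" ends in a consonant. The stems ending in a consonant (votum → votumus, zubgisluh → zubgisluhus, huponmuh → huponmuhus) add -us.
So levafom → levafomus.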